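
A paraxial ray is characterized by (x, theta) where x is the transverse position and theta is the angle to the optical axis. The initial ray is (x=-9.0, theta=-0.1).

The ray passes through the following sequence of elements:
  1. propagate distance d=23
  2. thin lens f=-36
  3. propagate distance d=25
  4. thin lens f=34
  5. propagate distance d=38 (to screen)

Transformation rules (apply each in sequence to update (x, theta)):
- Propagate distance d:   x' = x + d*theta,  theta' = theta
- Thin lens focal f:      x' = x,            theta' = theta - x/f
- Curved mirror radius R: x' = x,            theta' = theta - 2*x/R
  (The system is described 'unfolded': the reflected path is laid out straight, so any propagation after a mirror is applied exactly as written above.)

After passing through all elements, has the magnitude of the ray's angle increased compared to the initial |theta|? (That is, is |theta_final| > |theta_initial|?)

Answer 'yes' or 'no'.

Initial: x=-9.0000 theta=-0.1000
After 1 (propagate distance d=23): x=-11.3000 theta=-0.1000
After 2 (thin lens f=-36): x=-11.3000 theta=-149/360 (≈-0.4139)
After 3 (propagate distance d=25): x=-7793/360 (≈-21.6472) theta=-149/360 (≈-0.4139)
After 4 (thin lens f=34): x=-7793/360 (≈-21.6472) theta=303/1360 (≈0.2228)
After 5 (propagate distance d=38 (to screen)): x=-20167/1530 (≈-13.1810) theta=303/1360 (≈0.2228)
|theta_initial|=0.1000 |theta_final|=303/1360 (≈0.2228) -> increased

Answer: yes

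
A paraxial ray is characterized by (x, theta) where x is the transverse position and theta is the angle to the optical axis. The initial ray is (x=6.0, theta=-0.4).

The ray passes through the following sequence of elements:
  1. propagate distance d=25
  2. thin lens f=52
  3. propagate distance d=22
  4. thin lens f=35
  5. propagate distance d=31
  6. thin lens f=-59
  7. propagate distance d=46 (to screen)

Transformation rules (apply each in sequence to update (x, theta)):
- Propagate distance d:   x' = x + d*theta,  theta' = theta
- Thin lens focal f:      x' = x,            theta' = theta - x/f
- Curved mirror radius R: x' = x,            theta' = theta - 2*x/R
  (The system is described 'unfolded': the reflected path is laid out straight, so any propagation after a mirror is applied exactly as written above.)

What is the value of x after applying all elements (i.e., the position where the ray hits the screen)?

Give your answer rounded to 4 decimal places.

Initial: x=6.0000 theta=-0.4000
After 1 (propagate distance d=25): x=-4.0000 theta=-0.4000
After 2 (thin lens f=52): x=-4.0000 theta=-21/65 (≈-0.3231)
After 3 (propagate distance d=22): x=-722/65 (≈-11.1077) theta=-21/65 (≈-0.3231)
After 4 (thin lens f=35): x=-722/65 (≈-11.1077) theta=-1/175 (≈-0.0057)
After 5 (propagate distance d=31): x=-25673/2275 (≈-11.2848) theta=-1/175 (≈-0.0057)
After 6 (thin lens f=-59): x=-25673/2275 (≈-11.2848) theta=-5288/26845 (≈-0.1970)
After 7 (propagate distance d=46 (to screen)): x=-2730947/134225 (≈-20.3460) theta=-5288/26845 (≈-0.1970)
Rounded to 4 decimal places: x = -20.3460

Answer: -20.3460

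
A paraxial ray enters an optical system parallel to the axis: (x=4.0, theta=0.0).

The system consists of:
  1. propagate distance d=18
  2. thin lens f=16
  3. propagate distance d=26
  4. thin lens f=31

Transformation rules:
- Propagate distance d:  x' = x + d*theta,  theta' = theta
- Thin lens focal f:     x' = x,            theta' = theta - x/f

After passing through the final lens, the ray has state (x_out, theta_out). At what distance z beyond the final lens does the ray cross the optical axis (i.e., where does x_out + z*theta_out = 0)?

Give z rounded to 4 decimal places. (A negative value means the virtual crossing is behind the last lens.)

Answer: -14.7619

Derivation:
Initial: x=4.0000 theta=0.0000
After 1 (propagate distance d=18): x=4.0000 theta=0.0000
After 2 (thin lens f=16): x=4.0000 theta=-0.2500
After 3 (propagate distance d=26): x=-2.5000 theta=-0.2500
After 4 (thin lens f=31): x=-2.5000 theta=-21/124 (≈-0.1694)
z_focus = -x_out/theta_out = -(-2.5000)/(-21/124) = -310/21 ≈ -14.7619
Rounded to 4 decimal places: z = -14.7619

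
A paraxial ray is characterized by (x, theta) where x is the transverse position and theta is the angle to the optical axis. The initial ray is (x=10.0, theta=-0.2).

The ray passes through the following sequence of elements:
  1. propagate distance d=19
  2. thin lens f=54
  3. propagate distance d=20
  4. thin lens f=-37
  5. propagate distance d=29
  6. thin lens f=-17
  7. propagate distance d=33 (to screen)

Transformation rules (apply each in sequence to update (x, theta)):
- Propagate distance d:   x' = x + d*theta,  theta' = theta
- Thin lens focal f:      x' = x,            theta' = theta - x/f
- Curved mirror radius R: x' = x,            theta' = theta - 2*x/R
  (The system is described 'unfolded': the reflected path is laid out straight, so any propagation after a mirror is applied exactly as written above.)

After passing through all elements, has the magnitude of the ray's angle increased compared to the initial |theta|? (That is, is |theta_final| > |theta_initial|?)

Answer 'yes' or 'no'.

Answer: yes

Derivation:
Initial: x=10.0000 theta=-0.2000
After 1 (propagate distance d=19): x=6.2000 theta=-0.2000
After 2 (thin lens f=54): x=6.2000 theta=-17/54 (≈-0.3148)
After 3 (propagate distance d=20): x=-13/135 (≈-0.0963) theta=-17/54 (≈-0.3148)
After 4 (thin lens f=-37): x=-13/135 (≈-0.0963) theta=-1057/3330 (≈-0.3174)
After 5 (propagate distance d=29): x=-92921/9990 (≈-9.3014) theta=-1057/3330 (≈-0.3174)
After 6 (thin lens f=-17): x=-92921/9990 (≈-9.3014) theta=-73414/84915 (≈-0.8646)
After 7 (propagate distance d=33 (to screen)): x=-6424981/169830 (≈-37.8318) theta=-73414/84915 (≈-0.8646)
|theta_initial|=0.2000 |theta_final|=73414/84915 (≈0.8646) -> increased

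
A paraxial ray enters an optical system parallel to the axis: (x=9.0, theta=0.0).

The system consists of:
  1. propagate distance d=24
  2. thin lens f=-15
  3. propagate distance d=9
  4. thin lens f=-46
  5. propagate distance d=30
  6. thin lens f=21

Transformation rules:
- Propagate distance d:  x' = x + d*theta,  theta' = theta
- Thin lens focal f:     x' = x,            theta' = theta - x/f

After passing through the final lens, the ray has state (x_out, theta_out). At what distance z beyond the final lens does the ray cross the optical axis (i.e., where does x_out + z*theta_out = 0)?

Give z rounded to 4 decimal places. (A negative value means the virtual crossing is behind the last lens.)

Initial: x=9.0000 theta=0.0000
After 1 (propagate distance d=24): x=9.0000 theta=0.0000
After 2 (thin lens f=-15): x=9.0000 theta=0.6000
After 3 (propagate distance d=9): x=14.4000 theta=0.6000
After 4 (thin lens f=-46): x=14.4000 theta=21/23 (≈0.9130)
After 5 (propagate distance d=30): x=4806/115 (≈41.7913) theta=21/23 (≈0.9130)
After 6 (thin lens f=21): x=4806/115 (≈41.7913) theta=-867/805 (≈-1.0770)
z_focus = -x_out/theta_out = -(4806/115)/(-867/805) = 11214/289 ≈ 38.8028
Rounded to 4 decimal places: z = 38.8028

Answer: 38.8028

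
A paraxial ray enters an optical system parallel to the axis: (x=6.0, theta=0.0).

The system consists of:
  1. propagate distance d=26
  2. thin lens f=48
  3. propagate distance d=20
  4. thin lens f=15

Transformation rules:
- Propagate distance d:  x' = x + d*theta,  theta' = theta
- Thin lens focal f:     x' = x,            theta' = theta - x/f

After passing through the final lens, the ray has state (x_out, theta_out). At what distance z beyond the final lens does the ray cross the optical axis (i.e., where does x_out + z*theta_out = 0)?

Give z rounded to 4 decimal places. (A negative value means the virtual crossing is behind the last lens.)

Answer: 9.7674

Derivation:
Initial: x=6.0000 theta=0.0000
After 1 (propagate distance d=26): x=6.0000 theta=0.0000
After 2 (thin lens f=48): x=6.0000 theta=-0.1250
After 3 (propagate distance d=20): x=3.5000 theta=-0.1250
After 4 (thin lens f=15): x=3.5000 theta=-43/120 (≈-0.3583)
z_focus = -x_out/theta_out = -(3.5000)/(-43/120) = 420/43 ≈ 9.7674
Rounded to 4 decimal places: z = 9.7674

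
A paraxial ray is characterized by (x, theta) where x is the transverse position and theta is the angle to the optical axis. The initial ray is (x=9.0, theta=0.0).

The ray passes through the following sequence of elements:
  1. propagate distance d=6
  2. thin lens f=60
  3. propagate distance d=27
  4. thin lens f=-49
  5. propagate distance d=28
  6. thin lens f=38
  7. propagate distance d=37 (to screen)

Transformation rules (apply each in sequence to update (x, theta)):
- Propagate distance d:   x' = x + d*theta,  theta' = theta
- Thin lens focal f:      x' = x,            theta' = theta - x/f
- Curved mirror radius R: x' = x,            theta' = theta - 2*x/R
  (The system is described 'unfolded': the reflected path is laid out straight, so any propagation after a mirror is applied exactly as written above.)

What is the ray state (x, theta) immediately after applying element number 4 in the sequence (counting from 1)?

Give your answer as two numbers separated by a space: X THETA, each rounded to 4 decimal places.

Answer: 4.9500 -0.0490

Derivation:
Initial: x=9.0000 theta=0.0000
After 1 (propagate distance d=6): x=9.0000 theta=0.0000
After 2 (thin lens f=60): x=9.0000 theta=-0.1500
After 3 (propagate distance d=27): x=4.9500 theta=-0.1500
After 4 (thin lens f=-49): x=4.9500 theta=-12/245 (≈-0.0490)
Rounded to 4 decimal places: x = 4.9500, theta = -0.0490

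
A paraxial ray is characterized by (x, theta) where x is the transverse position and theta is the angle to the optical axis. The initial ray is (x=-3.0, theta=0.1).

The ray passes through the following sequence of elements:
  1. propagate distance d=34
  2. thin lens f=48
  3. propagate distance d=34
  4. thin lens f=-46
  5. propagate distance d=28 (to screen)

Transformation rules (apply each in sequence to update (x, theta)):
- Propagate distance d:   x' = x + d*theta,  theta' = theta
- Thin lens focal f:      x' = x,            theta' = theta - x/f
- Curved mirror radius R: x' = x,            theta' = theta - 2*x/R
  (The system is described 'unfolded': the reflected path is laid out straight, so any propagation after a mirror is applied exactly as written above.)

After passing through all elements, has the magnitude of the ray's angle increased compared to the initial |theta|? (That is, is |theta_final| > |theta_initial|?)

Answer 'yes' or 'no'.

Answer: yes

Derivation:
Initial: x=-3.0000 theta=0.1000
After 1 (propagate distance d=34): x=0.4000 theta=0.1000
After 2 (thin lens f=48): x=0.4000 theta=11/120 (≈0.0917)
After 3 (propagate distance d=34): x=211/60 (≈3.5167) theta=11/120 (≈0.0917)
After 4 (thin lens f=-46): x=211/60 (≈3.5167) theta=58/345 (≈0.1681)
After 5 (propagate distance d=28 (to screen)): x=3783/460 (≈8.2239) theta=58/345 (≈0.1681)
|theta_initial|=0.1000 |theta_final|=58/345 (≈0.1681) -> increased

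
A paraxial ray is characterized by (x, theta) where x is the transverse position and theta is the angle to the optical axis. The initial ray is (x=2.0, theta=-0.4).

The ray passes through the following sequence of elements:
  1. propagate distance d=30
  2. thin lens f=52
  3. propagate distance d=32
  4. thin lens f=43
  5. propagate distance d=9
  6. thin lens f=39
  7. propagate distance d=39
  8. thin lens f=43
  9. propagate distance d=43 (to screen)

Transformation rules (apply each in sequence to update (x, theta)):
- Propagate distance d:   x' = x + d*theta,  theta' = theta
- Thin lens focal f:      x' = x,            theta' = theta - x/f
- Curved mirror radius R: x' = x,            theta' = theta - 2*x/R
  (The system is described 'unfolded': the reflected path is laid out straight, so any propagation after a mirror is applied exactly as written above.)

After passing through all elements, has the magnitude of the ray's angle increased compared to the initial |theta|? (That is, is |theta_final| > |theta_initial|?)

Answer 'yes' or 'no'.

Initial: x=2.0000 theta=-0.4000
After 1 (propagate distance d=30): x=-10.0000 theta=-0.4000
After 2 (thin lens f=52): x=-10.0000 theta=-27/130 (≈-0.2077)
After 3 (propagate distance d=32): x=-1082/65 (≈-16.6462) theta=-27/130 (≈-0.2077)
After 4 (thin lens f=43): x=-1082/65 (≈-16.6462) theta=1003/5590 (≈0.1794)
After 5 (propagate distance d=9): x=-16805/1118 (≈-15.0313) theta=1003/5590 (≈0.1794)
After 6 (thin lens f=39): x=-16805/1118 (≈-15.0313) theta=61571/109005 (≈0.5648)
After 7 (propagate distance d=39): x=3009/430 (≈6.9977) theta=61571/109005 (≈0.5648)
After 8 (thin lens f=43): x=3009/430 (≈6.9977) theta=3769543/9374430 (≈0.4021)
After 9 (propagate distance d=43 (to screen)): x=61571/2535 (≈24.2884) theta=3769543/9374430 (≈0.4021)
|theta_initial|=0.4000 |theta_final|=3769543/9374430 (≈0.4021) -> increased

Answer: yes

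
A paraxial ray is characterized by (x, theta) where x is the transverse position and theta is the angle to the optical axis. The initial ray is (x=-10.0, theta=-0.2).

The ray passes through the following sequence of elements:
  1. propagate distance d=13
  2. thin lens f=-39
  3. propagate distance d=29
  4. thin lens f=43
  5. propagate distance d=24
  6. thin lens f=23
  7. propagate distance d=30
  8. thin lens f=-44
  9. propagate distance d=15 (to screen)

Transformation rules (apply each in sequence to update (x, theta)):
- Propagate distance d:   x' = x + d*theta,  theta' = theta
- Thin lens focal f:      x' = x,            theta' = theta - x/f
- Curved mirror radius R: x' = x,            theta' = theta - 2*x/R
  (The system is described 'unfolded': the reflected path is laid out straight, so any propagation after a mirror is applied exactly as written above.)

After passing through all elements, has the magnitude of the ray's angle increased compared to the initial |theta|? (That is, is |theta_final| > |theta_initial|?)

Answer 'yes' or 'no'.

Answer: yes

Derivation:
Initial: x=-10.0000 theta=-0.2000
After 1 (propagate distance d=13): x=-12.6000 theta=-0.2000
After 2 (thin lens f=-39): x=-12.6000 theta=-34/65 (≈-0.5231)
After 3 (propagate distance d=29): x=-361/13 (≈-27.7692) theta=-34/65 (≈-0.5231)
After 4 (thin lens f=43): x=-361/13 (≈-27.7692) theta=343/2795 (≈0.1227)
After 5 (propagate distance d=24): x=-69383/2795 (≈-24.8240) theta=343/2795 (≈0.1227)
After 6 (thin lens f=23): x=-69383/2795 (≈-24.8240) theta=5944/4945 (≈1.2020)
After 7 (propagate distance d=30): x=722351/64285 (≈11.2367) theta=5944/4945 (≈1.2020)
After 8 (thin lens f=-44): x=722351/64285 (≈11.2367) theta=4122319/2828540 (≈1.4574)
After 9 (propagate distance d=15 (to screen)): x=93618229/2828540 (≈33.0977) theta=4122319/2828540 (≈1.4574)
|theta_initial|=0.2000 |theta_final|=4122319/2828540 (≈1.4574) -> increased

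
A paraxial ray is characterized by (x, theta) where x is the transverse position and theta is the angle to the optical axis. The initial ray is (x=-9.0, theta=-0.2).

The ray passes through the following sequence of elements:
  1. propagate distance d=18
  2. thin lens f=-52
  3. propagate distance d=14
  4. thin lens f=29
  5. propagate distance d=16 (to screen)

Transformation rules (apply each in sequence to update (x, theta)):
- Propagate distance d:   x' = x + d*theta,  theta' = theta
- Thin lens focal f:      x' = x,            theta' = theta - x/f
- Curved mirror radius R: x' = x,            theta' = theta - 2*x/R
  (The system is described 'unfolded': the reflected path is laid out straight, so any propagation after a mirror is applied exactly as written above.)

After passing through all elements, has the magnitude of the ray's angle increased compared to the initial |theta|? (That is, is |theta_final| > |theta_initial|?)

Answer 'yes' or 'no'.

Answer: yes

Derivation:
Initial: x=-9.0000 theta=-0.2000
After 1 (propagate distance d=18): x=-12.6000 theta=-0.2000
After 2 (thin lens f=-52): x=-12.6000 theta=-23/52 (≈-0.4423)
After 3 (propagate distance d=14): x=-2443/130 (≈-18.7923) theta=-23/52 (≈-0.4423)
After 4 (thin lens f=29): x=-2443/130 (≈-18.7923) theta=1551/7540 (≈0.2057)
After 5 (propagate distance d=16 (to screen)): x=-58439/3770 (≈-15.5011) theta=1551/7540 (≈0.2057)
|theta_initial|=0.2000 |theta_final|=1551/7540 (≈0.2057) -> increased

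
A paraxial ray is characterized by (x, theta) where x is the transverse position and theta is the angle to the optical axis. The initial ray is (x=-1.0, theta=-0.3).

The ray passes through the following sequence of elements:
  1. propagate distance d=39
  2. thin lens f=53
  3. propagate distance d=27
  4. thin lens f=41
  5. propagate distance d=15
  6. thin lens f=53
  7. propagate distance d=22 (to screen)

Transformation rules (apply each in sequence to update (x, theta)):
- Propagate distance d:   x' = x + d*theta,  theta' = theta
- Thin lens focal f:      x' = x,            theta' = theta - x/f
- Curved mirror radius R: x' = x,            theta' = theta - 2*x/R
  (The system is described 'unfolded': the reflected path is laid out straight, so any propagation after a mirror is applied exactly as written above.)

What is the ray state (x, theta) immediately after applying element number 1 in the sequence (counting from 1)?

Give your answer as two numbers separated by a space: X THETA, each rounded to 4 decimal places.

Answer: -12.7000 -0.3000

Derivation:
Initial: x=-1.0000 theta=-0.3000
After 1 (propagate distance d=39): x=-12.7000 theta=-0.3000
Rounded to 4 decimal places: x = -12.7000, theta = -0.3000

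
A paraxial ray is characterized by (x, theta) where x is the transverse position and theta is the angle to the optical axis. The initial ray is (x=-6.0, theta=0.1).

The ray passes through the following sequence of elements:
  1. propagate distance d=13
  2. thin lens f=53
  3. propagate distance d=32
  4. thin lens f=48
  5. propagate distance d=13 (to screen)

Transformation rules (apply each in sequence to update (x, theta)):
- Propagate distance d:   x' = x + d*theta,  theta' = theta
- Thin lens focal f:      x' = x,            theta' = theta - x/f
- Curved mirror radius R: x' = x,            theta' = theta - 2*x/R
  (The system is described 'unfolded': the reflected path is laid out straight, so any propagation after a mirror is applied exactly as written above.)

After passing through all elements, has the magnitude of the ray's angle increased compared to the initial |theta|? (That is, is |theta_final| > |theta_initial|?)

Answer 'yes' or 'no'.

Initial: x=-6.0000 theta=0.1000
After 1 (propagate distance d=13): x=-4.7000 theta=0.1000
After 2 (thin lens f=53): x=-4.7000 theta=10/53 (≈0.1887)
After 3 (propagate distance d=32): x=709/530 (≈1.3377) theta=10/53 (≈0.1887)
After 4 (thin lens f=48): x=709/530 (≈1.3377) theta=4091/25440 (≈0.1608)
After 5 (propagate distance d=13 (to screen)): x=17443/5088 (≈3.4283) theta=4091/25440 (≈0.1608)
|theta_initial|=0.1000 |theta_final|=4091/25440 (≈0.1608) -> increased

Answer: yes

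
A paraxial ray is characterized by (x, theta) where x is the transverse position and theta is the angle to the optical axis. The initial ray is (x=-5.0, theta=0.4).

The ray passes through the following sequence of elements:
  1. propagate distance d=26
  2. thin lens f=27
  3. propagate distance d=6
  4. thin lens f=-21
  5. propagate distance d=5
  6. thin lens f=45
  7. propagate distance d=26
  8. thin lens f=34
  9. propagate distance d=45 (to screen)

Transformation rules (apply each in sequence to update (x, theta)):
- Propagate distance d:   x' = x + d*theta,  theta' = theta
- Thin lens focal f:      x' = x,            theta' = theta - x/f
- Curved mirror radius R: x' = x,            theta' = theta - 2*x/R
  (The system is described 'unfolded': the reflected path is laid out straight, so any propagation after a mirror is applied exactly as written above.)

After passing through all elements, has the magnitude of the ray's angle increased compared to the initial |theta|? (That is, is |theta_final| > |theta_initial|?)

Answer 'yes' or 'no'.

Answer: no

Derivation:
Initial: x=-5.0000 theta=0.4000
After 1 (propagate distance d=26): x=5.4000 theta=0.4000
After 2 (thin lens f=27): x=5.4000 theta=0.2000
After 3 (propagate distance d=6): x=6.6000 theta=0.2000
After 4 (thin lens f=-21): x=6.6000 theta=18/35 (≈0.5143)
After 5 (propagate distance d=5): x=321/35 (≈9.1714) theta=18/35 (≈0.5143)
After 6 (thin lens f=45): x=321/35 (≈9.1714) theta=163/525 (≈0.3105)
After 7 (propagate distance d=26): x=9053/525 (≈17.2438) theta=163/525 (≈0.3105)
After 8 (thin lens f=34): x=9053/525 (≈17.2438) theta=-3511/17850 (≈-0.1967)
After 9 (propagate distance d=45 (to screen)): x=21401/2550 (≈8.3925) theta=-3511/17850 (≈-0.1967)
|theta_initial|=0.4000 |theta_final|=3511/17850 (≈0.1967) -> not increased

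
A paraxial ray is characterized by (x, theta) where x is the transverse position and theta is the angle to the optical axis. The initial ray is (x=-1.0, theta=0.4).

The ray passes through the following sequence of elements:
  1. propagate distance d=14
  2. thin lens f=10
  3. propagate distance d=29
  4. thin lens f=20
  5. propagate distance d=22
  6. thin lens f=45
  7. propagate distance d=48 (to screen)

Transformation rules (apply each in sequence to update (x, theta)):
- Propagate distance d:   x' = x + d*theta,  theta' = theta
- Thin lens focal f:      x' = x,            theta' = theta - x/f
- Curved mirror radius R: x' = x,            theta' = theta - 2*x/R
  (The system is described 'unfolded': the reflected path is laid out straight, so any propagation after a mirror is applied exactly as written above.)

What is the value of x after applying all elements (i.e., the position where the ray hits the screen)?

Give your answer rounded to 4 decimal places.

Answer: -9.6369

Derivation:
Initial: x=-1.0000 theta=0.4000
After 1 (propagate distance d=14): x=4.6000 theta=0.4000
After 2 (thin lens f=10): x=4.6000 theta=-0.0600
After 3 (propagate distance d=29): x=2.8600 theta=-0.0600
After 4 (thin lens f=20): x=2.8600 theta=-0.2030
After 5 (propagate distance d=22): x=-1.6060 theta=-0.2030
After 6 (thin lens f=45): x=-1.6060 theta=-7529/45000 (≈-0.1673)
After 7 (propagate distance d=48 (to screen)): x=-72277/7500 (≈-9.6369) theta=-7529/45000 (≈-0.1673)
Rounded to 4 decimal places: x = -9.6369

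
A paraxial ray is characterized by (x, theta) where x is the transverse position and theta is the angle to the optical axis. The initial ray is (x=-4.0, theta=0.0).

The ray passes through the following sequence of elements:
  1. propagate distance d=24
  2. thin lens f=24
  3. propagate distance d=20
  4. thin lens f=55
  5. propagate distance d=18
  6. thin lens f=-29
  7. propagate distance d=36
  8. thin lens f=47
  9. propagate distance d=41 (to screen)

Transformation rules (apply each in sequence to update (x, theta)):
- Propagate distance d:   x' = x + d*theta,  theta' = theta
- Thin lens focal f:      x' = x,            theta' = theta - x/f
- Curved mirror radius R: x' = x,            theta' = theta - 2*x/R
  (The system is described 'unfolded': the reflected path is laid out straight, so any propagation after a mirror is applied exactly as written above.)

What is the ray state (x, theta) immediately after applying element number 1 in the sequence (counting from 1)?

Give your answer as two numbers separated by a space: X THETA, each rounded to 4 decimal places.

Initial: x=-4.0000 theta=0.0000
After 1 (propagate distance d=24): x=-4.0000 theta=0.0000
Rounded to 4 decimal places: x = -4.0000, theta = 0.0000

Answer: -4.0000 0.0000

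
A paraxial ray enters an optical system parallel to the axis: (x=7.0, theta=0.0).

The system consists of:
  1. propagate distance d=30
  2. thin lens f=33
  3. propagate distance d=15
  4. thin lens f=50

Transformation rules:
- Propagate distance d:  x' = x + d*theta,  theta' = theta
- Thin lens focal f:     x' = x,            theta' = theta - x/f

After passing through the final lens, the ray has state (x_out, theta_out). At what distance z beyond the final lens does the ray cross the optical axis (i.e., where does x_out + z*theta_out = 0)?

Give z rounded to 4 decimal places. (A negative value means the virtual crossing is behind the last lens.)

Initial: x=7.0000 theta=0.0000
After 1 (propagate distance d=30): x=7.0000 theta=0.0000
After 2 (thin lens f=33): x=7.0000 theta=-7/33 (≈-0.2121)
After 3 (propagate distance d=15): x=42/11 (≈3.8182) theta=-7/33 (≈-0.2121)
After 4 (thin lens f=50): x=42/11 (≈3.8182) theta=-238/825 (≈-0.2885)
z_focus = -x_out/theta_out = -(42/11)/(-238/825) = 225/17 ≈ 13.2353
Rounded to 4 decimal places: z = 13.2353

Answer: 13.2353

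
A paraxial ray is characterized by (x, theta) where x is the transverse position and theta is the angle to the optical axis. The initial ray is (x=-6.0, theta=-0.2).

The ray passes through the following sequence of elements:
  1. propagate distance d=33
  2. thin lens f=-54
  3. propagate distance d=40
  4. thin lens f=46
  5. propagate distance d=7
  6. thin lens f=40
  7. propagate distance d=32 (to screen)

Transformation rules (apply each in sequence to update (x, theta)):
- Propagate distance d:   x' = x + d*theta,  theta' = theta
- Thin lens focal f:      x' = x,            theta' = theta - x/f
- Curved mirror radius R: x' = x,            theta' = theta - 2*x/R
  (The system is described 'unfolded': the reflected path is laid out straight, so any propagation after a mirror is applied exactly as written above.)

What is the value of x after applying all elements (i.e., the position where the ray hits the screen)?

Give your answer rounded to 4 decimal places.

Answer: 1.2742

Derivation:
Initial: x=-6.0000 theta=-0.2000
After 1 (propagate distance d=33): x=-12.6000 theta=-0.2000
After 2 (thin lens f=-54): x=-12.6000 theta=-13/30 (≈-0.4333)
After 3 (propagate distance d=40): x=-449/15 (≈-29.9333) theta=-13/30 (≈-0.4333)
After 4 (thin lens f=46): x=-449/15 (≈-29.9333) theta=5/23 (≈0.2174)
After 5 (propagate distance d=7): x=-9802/345 (≈-28.4116) theta=5/23 (≈0.2174)
After 6 (thin lens f=40): x=-9802/345 (≈-28.4116) theta=6401/6900 (≈0.9277)
After 7 (propagate distance d=32 (to screen)): x=2198/1725 (≈1.2742) theta=6401/6900 (≈0.9277)
Rounded to 4 decimal places: x = 1.2742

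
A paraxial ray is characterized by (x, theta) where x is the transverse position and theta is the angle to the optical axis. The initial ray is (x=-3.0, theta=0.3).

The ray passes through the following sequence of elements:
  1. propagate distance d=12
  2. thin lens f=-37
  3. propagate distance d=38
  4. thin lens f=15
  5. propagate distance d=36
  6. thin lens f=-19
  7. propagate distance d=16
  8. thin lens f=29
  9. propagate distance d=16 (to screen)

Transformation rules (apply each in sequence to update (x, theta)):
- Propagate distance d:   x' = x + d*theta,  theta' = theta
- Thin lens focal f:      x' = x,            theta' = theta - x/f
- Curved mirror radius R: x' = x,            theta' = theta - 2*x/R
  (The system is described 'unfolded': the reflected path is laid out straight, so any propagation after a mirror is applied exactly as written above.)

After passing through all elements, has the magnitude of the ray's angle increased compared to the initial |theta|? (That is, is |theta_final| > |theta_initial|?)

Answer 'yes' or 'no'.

Initial: x=-3.0000 theta=0.3000
After 1 (propagate distance d=12): x=0.6000 theta=0.3000
After 2 (thin lens f=-37): x=0.6000 theta=117/370 (≈0.3162)
After 3 (propagate distance d=38): x=2334/185 (≈12.6162) theta=117/370 (≈0.3162)
After 4 (thin lens f=15): x=2334/185 (≈12.6162) theta=-971/1850 (≈-0.5249)
After 5 (propagate distance d=36): x=-5808/925 (≈-6.2789) theta=-971/1850 (≈-0.5249)
After 6 (thin lens f=-19): x=-5808/925 (≈-6.2789) theta=-6013/7030 (≈-0.8553)
After 7 (propagate distance d=16): x=-350872/17575 (≈-19.9643) theta=-6013/7030 (≈-0.8553)
After 8 (thin lens f=29): x=-350872/17575 (≈-19.9643) theta=-170141/1019350 (≈-0.1669)
After 9 (propagate distance d=16 (to screen)): x=-11536416/509675 (≈-22.6348) theta=-170141/1019350 (≈-0.1669)
|theta_initial|=0.3000 |theta_final|=170141/1019350 (≈0.1669) -> not increased

Answer: no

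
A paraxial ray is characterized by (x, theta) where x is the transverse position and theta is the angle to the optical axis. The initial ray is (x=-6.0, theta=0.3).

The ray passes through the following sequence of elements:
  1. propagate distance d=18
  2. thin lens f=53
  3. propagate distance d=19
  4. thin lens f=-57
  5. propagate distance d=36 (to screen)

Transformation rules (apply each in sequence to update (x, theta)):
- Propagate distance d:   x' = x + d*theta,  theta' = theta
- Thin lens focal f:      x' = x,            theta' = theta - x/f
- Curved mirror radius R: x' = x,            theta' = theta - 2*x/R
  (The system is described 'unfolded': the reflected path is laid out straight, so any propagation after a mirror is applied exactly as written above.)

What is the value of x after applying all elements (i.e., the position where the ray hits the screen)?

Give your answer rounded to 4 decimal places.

Initial: x=-6.0000 theta=0.3000
After 1 (propagate distance d=18): x=-0.6000 theta=0.3000
After 2 (thin lens f=53): x=-0.6000 theta=33/106 (≈0.3113)
After 3 (propagate distance d=19): x=2817/530 (≈5.3151) theta=33/106 (≈0.3113)
After 4 (thin lens f=-57): x=2817/530 (≈5.3151) theta=2037/5035 (≈0.4046)
After 5 (propagate distance d=36 (to screen)): x=200187/10070 (≈19.8795) theta=2037/5035 (≈0.4046)
Rounded to 4 decimal places: x = 19.8795

Answer: 19.8795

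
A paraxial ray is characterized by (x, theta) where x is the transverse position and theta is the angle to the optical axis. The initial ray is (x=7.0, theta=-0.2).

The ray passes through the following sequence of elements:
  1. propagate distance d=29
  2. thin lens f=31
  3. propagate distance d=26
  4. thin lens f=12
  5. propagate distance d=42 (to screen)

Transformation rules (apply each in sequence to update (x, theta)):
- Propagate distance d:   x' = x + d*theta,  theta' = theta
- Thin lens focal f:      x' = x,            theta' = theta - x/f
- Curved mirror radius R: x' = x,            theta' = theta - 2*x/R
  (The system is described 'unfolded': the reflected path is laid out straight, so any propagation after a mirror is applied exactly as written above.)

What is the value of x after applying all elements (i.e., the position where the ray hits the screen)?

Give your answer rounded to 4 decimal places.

Answer: 2.4903

Derivation:
Initial: x=7.0000 theta=-0.2000
After 1 (propagate distance d=29): x=1.2000 theta=-0.2000
After 2 (thin lens f=31): x=1.2000 theta=-37/155 (≈-0.2387)
After 3 (propagate distance d=26): x=-776/155 (≈-5.0065) theta=-37/155 (≈-0.2387)
After 4 (thin lens f=12): x=-776/155 (≈-5.0065) theta=83/465 (≈0.1785)
After 5 (propagate distance d=42 (to screen)): x=386/155 (≈2.4903) theta=83/465 (≈0.1785)
Rounded to 4 decimal places: x = 2.4903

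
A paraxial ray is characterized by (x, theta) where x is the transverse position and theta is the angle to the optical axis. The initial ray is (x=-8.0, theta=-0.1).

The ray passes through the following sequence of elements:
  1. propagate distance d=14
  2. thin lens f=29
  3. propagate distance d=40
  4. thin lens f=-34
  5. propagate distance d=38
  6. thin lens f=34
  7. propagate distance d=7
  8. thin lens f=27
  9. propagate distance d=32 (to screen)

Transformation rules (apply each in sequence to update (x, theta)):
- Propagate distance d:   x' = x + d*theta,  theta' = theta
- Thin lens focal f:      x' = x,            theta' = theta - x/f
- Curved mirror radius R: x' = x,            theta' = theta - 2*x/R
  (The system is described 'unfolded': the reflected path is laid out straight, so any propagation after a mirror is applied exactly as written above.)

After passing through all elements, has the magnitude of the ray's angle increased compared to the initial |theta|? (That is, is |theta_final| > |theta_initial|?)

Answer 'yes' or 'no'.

Answer: yes

Derivation:
Initial: x=-8.0000 theta=-0.1000
After 1 (propagate distance d=14): x=-9.4000 theta=-0.1000
After 2 (thin lens f=29): x=-9.4000 theta=13/58 (≈0.2241)
After 3 (propagate distance d=40): x=-63/145 (≈-0.4345) theta=13/58 (≈0.2241)
After 4 (thin lens f=-34): x=-63/145 (≈-0.4345) theta=521/2465 (≈0.2114)
After 5 (propagate distance d=38): x=18727/2465 (≈7.5972) theta=521/2465 (≈0.2114)
After 6 (thin lens f=34): x=18727/2465 (≈7.5972) theta=-1013/83810 (≈-0.0121)
After 7 (propagate distance d=7): x=629627/83810 (≈7.5126) theta=-1013/83810 (≈-0.0121)
After 8 (thin lens f=27): x=629627/83810 (≈7.5126) theta=-328489/1131435 (≈-0.2903)
After 9 (propagate distance d=32 (to screen)): x=-4023367/2262870 (≈-1.7780) theta=-328489/1131435 (≈-0.2903)
|theta_initial|=0.1000 |theta_final|=328489/1131435 (≈0.2903) -> increased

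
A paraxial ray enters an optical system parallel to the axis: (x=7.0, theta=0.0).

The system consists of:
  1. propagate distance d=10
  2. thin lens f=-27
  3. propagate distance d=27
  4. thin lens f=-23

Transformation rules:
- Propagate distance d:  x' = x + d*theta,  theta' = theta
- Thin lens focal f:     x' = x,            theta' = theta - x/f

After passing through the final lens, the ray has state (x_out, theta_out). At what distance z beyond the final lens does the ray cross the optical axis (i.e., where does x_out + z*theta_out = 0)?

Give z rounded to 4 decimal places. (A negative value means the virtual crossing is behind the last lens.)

Answer: -16.1299

Derivation:
Initial: x=7.0000 theta=0.0000
After 1 (propagate distance d=10): x=7.0000 theta=0.0000
After 2 (thin lens f=-27): x=7.0000 theta=7/27 (≈0.2593)
After 3 (propagate distance d=27): x=14.0000 theta=7/27 (≈0.2593)
After 4 (thin lens f=-23): x=14.0000 theta=539/621 (≈0.8680)
z_focus = -x_out/theta_out = -(14.0000)/(539/621) = -1242/77 ≈ -16.1299
Rounded to 4 decimal places: z = -16.1299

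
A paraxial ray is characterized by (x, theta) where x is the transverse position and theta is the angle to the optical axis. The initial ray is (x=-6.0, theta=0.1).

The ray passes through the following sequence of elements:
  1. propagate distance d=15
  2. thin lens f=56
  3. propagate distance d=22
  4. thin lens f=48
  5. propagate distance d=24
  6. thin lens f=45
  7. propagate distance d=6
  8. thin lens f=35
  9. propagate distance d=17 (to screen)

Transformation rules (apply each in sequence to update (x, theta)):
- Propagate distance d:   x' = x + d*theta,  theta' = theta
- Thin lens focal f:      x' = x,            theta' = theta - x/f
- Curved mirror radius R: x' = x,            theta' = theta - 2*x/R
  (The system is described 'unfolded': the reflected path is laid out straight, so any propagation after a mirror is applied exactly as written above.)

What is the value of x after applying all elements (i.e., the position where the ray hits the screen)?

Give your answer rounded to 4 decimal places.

Initial: x=-6.0000 theta=0.1000
After 1 (propagate distance d=15): x=-4.5000 theta=0.1000
After 2 (thin lens f=56): x=-4.5000 theta=101/560 (≈0.1804)
After 3 (propagate distance d=22): x=-149/280 (≈-0.5321) theta=101/560 (≈0.1804)
After 4 (thin lens f=48): x=-149/280 (≈-0.5321) theta=2573/13440 (≈0.1914)
After 5 (propagate distance d=24): x=4.0625 theta=2573/13440 (≈0.1914)
After 6 (thin lens f=45): x=4.0625 theta=4079/40320 (≈0.1012)
After 7 (propagate distance d=6): x=31379/6720 (≈4.6695) theta=4079/40320 (≈0.1012)
After 8 (thin lens f=35): x=31379/6720 (≈4.6695) theta=-45509/1411200 (≈-0.0322)
After 9 (propagate distance d=17 (to screen)): x=5815937/1411200 (≈4.1213) theta=-45509/1411200 (≈-0.0322)
Rounded to 4 decimal places: x = 4.1213

Answer: 4.1213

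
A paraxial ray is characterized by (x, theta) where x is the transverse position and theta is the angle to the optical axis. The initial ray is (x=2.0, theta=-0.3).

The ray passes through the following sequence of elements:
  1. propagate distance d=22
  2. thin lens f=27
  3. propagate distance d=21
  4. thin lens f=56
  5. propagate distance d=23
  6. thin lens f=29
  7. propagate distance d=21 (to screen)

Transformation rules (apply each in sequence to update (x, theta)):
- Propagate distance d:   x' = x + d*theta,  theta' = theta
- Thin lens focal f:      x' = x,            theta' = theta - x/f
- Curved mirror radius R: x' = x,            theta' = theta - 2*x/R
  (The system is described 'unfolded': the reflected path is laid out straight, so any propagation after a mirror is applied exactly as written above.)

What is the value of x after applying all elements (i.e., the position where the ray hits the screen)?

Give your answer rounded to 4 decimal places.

Initial: x=2.0000 theta=-0.3000
After 1 (propagate distance d=22): x=-4.6000 theta=-0.3000
After 2 (thin lens f=27): x=-4.6000 theta=-7/54 (≈-0.1296)
After 3 (propagate distance d=21): x=-659/90 (≈-7.3222) theta=-7/54 (≈-0.1296)
After 4 (thin lens f=56): x=-659/90 (≈-7.3222) theta=17/15120 (≈0.0011)
After 5 (propagate distance d=23): x=-110321/15120 (≈-7.2964) theta=17/15120 (≈0.0011)
After 6 (thin lens f=29): x=-110321/15120 (≈-7.2964) theta=18469/73080 (≈0.2527)
After 7 (propagate distance d=21 (to screen)): x=-174443/87696 (≈-1.9892) theta=18469/73080 (≈0.2527)
Rounded to 4 decimal places: x = -1.9892

Answer: -1.9892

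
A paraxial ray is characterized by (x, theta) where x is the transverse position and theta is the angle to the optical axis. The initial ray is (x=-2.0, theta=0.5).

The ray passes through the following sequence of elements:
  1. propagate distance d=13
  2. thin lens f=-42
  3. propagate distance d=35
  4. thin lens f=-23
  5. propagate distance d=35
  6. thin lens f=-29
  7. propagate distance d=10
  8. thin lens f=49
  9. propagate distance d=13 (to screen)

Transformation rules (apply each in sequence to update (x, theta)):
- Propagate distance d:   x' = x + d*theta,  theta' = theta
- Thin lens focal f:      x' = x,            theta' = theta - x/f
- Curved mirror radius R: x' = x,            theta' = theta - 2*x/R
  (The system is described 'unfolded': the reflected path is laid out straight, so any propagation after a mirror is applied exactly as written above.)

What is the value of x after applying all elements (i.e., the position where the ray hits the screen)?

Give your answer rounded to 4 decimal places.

Initial: x=-2.0000 theta=0.5000
After 1 (propagate distance d=13): x=4.5000 theta=0.5000
After 2 (thin lens f=-42): x=4.5000 theta=17/28 (≈0.6071)
After 3 (propagate distance d=35): x=25.7500 theta=17/28 (≈0.6071)
After 4 (thin lens f=-23): x=25.7500 theta=278/161 (≈1.7267)
After 5 (propagate distance d=35): x=7929/92 (≈86.1848) theta=278/161 (≈1.7267)
After 6 (thin lens f=-29): x=7929/92 (≈86.1848) theta=87751/18676 (≈4.6986)
After 7 (propagate distance d=10): x=2487097/18676 (≈133.1708) theta=87751/18676 (≈4.6986)
After 8 (thin lens f=49): x=2487097/18676 (≈133.1708) theta=906351/457562 (≈1.9808)
After 9 (propagate distance d=13 (to screen)): x=145432879/915124 (≈158.9215) theta=906351/457562 (≈1.9808)
Rounded to 4 decimal places: x = 158.9215

Answer: 158.9215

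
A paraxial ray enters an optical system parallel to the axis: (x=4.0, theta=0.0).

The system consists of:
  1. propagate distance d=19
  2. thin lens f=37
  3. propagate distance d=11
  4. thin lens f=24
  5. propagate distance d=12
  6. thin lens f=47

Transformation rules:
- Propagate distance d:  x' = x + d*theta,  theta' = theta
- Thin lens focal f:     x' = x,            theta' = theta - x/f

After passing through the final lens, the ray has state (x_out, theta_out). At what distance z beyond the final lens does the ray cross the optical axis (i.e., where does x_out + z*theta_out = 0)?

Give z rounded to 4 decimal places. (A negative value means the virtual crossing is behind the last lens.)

Answer: 0.4751

Derivation:
Initial: x=4.0000 theta=0.0000
After 1 (propagate distance d=19): x=4.0000 theta=0.0000
After 2 (thin lens f=37): x=4.0000 theta=-4/37 (≈-0.1081)
After 3 (propagate distance d=11): x=104/37 (≈2.8108) theta=-4/37 (≈-0.1081)
After 4 (thin lens f=24): x=104/37 (≈2.8108) theta=-25/111 (≈-0.2252)
After 5 (propagate distance d=12): x=4/37 (≈0.1081) theta=-25/111 (≈-0.2252)
After 6 (thin lens f=47): x=4/37 (≈0.1081) theta=-1187/5217 (≈-0.2275)
z_focus = -x_out/theta_out = -(4/37)/(-1187/5217) = 564/1187 ≈ 0.4751
Rounded to 4 decimal places: z = 0.4751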